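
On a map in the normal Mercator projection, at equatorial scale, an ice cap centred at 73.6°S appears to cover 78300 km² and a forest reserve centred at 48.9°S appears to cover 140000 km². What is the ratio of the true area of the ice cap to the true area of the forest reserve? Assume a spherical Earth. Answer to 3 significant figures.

0.103

On Mercator the areal scale is sec²φ, so true area = apparent × cos²φ.
True area of ice cap: 78300 × cos²(73.6°) = 78300 × 0.07972 = 6242 km².
True area of forest reserve: 140000 × cos²(48.9°) = 140000 × 0.4321 = 60500 km².
Ratio = 6242 / 60500 ≈ 0.103.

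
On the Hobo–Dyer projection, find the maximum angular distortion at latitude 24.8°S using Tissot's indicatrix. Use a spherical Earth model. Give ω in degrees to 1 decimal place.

Hobo–Dyer is a cylindrical equal-area projection with standard parallels at ±37.5°. Cylindrical equal-area (φ₀ = 37.5°): h = cos φ / cos 37.5° along meridians, k = cos 37.5° / cos φ along parallels; h·k = 1.
At 24.8°: h = 1.144, k = 0.8740; principal scales a = 1.144, b = 0.8740.
sin(ω/2) = (a − b)/(a + b) = 0.2703/2.018 = 0.1339, so ω = 2 arcsin(0.1339) ≈ 15.4°.

15.4°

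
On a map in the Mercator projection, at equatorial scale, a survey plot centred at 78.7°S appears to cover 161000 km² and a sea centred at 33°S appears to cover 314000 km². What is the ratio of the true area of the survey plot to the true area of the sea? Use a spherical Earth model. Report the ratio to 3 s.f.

0.0280

Mercator's areal exaggeration is sec²φ; hence true area = (apparent area) · cos²φ.
True area of survey plot: 161000 × cos²(78.7°) = 161000 × 0.03839 = 6182 km².
True area of sea: 314000 × cos²(33°) = 314000 × 0.7034 = 220900 km².
Ratio = 6182 / 220900 ≈ 0.0280.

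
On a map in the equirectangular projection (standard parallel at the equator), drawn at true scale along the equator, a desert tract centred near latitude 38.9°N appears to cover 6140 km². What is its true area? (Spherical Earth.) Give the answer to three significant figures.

4780 km²

For the equirectangular projection with φ₀ = 0 (plate carrée), h = 1 along meridians and k = sec φ along parallels.
Areal scale = h·k = 1 × sec φ; at 38.9°, h = 1.000, k = 1.285, so h·k = 1.285.
True area = apparent / (areal scale) = 6140 / 1.285 ≈ 4780 km².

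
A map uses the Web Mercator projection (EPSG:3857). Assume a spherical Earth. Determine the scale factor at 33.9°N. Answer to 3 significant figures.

1.20

For Mercator, h = k = sec φ (a conformal cylindrical projection has a single point scale, 1/cos φ).
k = 1/cos 33.9° = 1/0.8300 = 1.205.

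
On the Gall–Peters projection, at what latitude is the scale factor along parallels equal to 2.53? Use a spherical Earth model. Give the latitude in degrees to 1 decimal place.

The Gall–Peters projection is cylindrical equal-area with φ₀ = 45°. A cylindrical equal-area projection with standard parallel φ₀ has meridian scale h = cos φ / cos φ₀ and parallel scale k = cos φ₀ / cos φ (so areas are preserved, h·k = 1).
k = cos φ₀ / cos φ = 2.53  ⇒  cos φ = cos 45° / 2.53 = 0.2795.
φ = arccos(0.2795) ≈ 73.8°.

73.8°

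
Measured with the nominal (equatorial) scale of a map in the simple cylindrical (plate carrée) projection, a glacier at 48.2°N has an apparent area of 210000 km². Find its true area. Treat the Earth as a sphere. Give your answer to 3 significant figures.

Plate carrée maps x = Rλ, y = Rφ. The meridian scale is h = 1 and the parallel scale is k = 1/cos φ = sec φ.
Areal scale = h·k = 1 × sec φ; at 48.2°, h = 1.000, k = 1.500, so h·k = 1.500.
True area = apparent / (areal scale) = 210000 / 1.500 ≈ 140000 km².

140000 km²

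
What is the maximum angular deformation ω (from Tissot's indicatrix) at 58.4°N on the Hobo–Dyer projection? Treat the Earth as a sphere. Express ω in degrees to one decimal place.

The Hobo–Dyer projection is cylindrical equal-area with φ₀ = 37.5°. For cylindrical equal-area with standard parallel φ₀, h = cos φ / cos φ₀ and k = cos φ₀ / cos φ, so h·k = 1.
At 58.4°: h = 0.6605, k = 1.514; principal scales a = 1.514, b = 0.6605.
sin(ω/2) = (a − b)/(a + b) = 0.8536/2.175 = 0.3925, so ω = 2 arcsin(0.3925) ≈ 46.2°.

46.2°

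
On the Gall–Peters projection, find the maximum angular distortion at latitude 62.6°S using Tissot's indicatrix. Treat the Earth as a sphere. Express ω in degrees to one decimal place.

47.8°

Gall–Peters is a cylindrical equal-area projection with standard parallels at ±45°. For cylindrical equal-area with standard parallel φ₀, h = cos φ / cos φ₀ and k = cos φ₀ / cos φ, so h·k = 1.
At 62.6°: h = 0.6508, k = 1.537; principal scales a = 1.537, b = 0.6508.
sin(ω/2) = (a − b)/(a + b) = 0.8857/2.187 = 0.4049, so ω = 2 arcsin(0.4049) ≈ 47.8°.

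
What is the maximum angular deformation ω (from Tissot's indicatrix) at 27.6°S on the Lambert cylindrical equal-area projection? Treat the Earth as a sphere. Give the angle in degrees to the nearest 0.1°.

13.8°

The Lambert cylindrical equal-area projection is the cylindrical equal-area projection with its standard parallel at the equator (φ₀ = 0). For cylindrical equal-area with standard parallel φ₀, h = cos φ / cos φ₀ and k = cos φ₀ / cos φ, so h·k = 1.
At 27.6°: h = 0.8862, k = 1.128; principal scales a = 1.128, b = 0.8862.
sin(ω/2) = (a − b)/(a + b) = 0.2422/2.015 = 0.1202, so ω = 2 arcsin(0.1202) ≈ 13.8°.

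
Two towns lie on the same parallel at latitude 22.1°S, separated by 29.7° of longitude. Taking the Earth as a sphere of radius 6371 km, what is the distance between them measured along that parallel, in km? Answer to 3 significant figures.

3060 km

Arc length along a parallel = R cos φ · Δλ (with Δλ in radians).
= 6371 × cos 22.1° × (29.7° × π/180) = 6371 × 0.9265 × 0.5184 ≈ 3060 km.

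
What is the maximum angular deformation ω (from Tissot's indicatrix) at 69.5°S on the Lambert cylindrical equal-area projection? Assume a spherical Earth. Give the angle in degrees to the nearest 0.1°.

102.8°

The Lambert cylindrical equal-area projection is the cylindrical equal-area projection with its standard parallel at the equator (φ₀ = 0). A cylindrical equal-area projection with standard parallel φ₀ has meridian scale h = cos φ / cos φ₀ and parallel scale k = cos φ₀ / cos φ (so areas are preserved, h·k = 1).
At 69.5°: h = 0.3502, k = 2.855; principal scales a = 2.855, b = 0.3502.
sin(ω/2) = (a − b)/(a + b) = 2.505/3.206 = 0.7815, so ω = 2 arcsin(0.7815) ≈ 102.8°.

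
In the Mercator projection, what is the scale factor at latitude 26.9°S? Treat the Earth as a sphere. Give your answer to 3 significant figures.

Mercator is conformal, so the point scale is isotropic: h = k = sec φ = 1/cos φ.
k = 1/cos 26.9° = 1/0.8918 = 1.121.

1.12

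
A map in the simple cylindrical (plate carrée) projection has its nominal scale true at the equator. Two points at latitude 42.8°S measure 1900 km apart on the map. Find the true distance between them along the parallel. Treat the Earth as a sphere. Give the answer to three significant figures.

In the plate carrée (x = Rλ, y = Rφ), meridians are true-scale (h = 1) and parallels are stretched by k = sec φ.
Along the parallel at 42.8°, map distances are exaggerated by k = sec 42.8° = 1.363.
True distance = 1900 / 1.363 = 1900 × cos 42.8° ≈ 1390 km.

1390 km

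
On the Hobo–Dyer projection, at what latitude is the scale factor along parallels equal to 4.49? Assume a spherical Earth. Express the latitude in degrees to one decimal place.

The Hobo–Dyer projection is cylindrical equal-area with φ₀ = 37.5°. For cylindrical equal-area with standard parallel φ₀, h = cos φ / cos φ₀ and k = cos φ₀ / cos φ, so h·k = 1.
k = cos φ₀ / cos φ = 4.49  ⇒  cos φ = cos 37.5° / 4.49 = 0.1767.
φ = arccos(0.1767) ≈ 79.8°.

79.8°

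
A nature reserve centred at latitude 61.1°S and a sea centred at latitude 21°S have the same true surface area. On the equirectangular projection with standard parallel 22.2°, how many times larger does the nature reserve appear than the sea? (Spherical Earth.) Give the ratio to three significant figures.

1.93

The equidistant cylindrical projection with φ₀ = 22.2° has h = 1 (meridians true) and k = cos φ₀ / cos φ along parallels.
Areal scale at 61.1°: h·k = 1.000 × 1.916 = 1.916.
Areal scale at 21°: h·k = 1.000 × 0.9917 = 0.9917.
Ratio = 1.916/0.9917 ≈ 1.93.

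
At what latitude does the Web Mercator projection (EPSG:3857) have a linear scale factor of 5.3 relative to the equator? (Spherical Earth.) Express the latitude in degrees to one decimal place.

Mercator scale is k = sec φ = 1/cos φ.
1/cos φ = 5.3  ⇒  cos φ = 0.1887  ⇒  φ = arccos(0.1887) ≈ 79.1°.

79.1°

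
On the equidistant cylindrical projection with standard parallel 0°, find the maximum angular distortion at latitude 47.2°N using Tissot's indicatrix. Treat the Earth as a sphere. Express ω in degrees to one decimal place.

Plate carrée maps x = Rλ, y = Rφ. The meridian scale is h = 1 and the parallel scale is k = 1/cos φ = sec φ.
At 47.2°: h = 1.000, k = 1.472; principal scales a = 1.472, b = 1.000.
sin(ω/2) = (a − b)/(a + b) = 0.4718/2.472 = 0.1909, so ω = 2 arcsin(0.1909) ≈ 22.0°.

22.0°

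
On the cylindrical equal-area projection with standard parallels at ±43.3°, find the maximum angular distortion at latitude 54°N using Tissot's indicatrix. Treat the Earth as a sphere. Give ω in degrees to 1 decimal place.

Cylindrical equal-area (φ₀ = 43.3°): h = cos φ / cos 43.3° along meridians, k = cos 43.3° / cos φ along parallels; h·k = 1.
At 54°: h = 0.8076, k = 1.238; principal scales a = 1.238, b = 0.8076.
sin(ω/2) = (a − b)/(a + b) = 0.4305/2.046 = 0.2104, so ω = 2 arcsin(0.2104) ≈ 24.3°.

24.3°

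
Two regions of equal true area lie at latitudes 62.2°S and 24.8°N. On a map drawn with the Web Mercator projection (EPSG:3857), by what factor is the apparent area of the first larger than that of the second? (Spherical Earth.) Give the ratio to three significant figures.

3.79

Mercator is conformal with k = sec φ, so areal scale = k² = sec²φ.
At 62.2°: sec²(62.2°) = 1/0.4664² = 4.597.
At 24.8°: sec²(24.8°) = 1/0.9078² = 1.214.
Ratio = 4.597/1.214 = cos²(24.8°)/cos²(62.2°) ≈ 3.79.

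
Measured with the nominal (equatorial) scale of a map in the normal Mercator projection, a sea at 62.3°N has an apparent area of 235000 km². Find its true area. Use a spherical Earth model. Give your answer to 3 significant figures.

50800 km²

Mercator is conformal, so the point scale is isotropic: h = k = sec φ = 1/cos φ.
Areal scale = k² = sec²φ = 1/cos²(62.3°) = 1/0.4648² = 4.628.
True area = apparent / (areal scale) = 235000 / 4.628 ≈ 50800 km².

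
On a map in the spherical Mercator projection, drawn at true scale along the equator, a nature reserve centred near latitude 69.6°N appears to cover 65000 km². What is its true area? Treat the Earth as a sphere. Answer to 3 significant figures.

7900 km²

The Mercator projection is conformal; its linear scale factor is the same in every direction and equals sec φ = 1/cos φ.
Areal scale = k² = sec²φ = 1/cos²(69.6°) = 1/0.3486² = 8.230.
True area = apparent / (areal scale) = 65000 / 8.230 ≈ 7900 km².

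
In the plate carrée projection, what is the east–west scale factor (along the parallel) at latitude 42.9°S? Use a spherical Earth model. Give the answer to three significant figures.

1.37

Plate carrée maps x = Rλ, y = Rφ. The meridian scale is h = 1 and the parallel scale is k = 1/cos φ = sec φ.
k = 1/cos 42.9° = 1/0.7325 = 1.365.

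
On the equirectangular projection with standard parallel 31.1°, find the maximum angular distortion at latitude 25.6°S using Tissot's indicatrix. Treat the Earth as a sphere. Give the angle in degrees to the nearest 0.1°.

With standard parallel φ₀ = 31.1°, the equirectangular projection gives x = Rλ cos φ₀, y = Rφ, so h = 1 and k = cos 31.1° / cos φ.
At 25.6°: h = 1.000, k = 0.9495; principal scales a = 1.000, b = 0.9495.
sin(ω/2) = (a − b)/(a + b) = 0.05053/1.949 = 0.02592, so ω = 2 arcsin(0.02592) ≈ 3.0°.

3.0°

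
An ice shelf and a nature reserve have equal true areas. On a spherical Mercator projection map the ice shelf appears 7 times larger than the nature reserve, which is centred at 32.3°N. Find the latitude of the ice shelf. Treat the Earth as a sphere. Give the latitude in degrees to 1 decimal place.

71.4°

Mercator areal scale is sec²φ, so apparent-area ratio = sec²φ₁ / sec²φ₂ = cos²φ₂ / cos²φ₁.
cos²φ₂ / cos²φ₁ = 7  ⇒  cos φ₁ = cos 32.3° / √7 = 0.8453/2.646 = 0.3195.
φ₁ = arccos(0.3195) ≈ 71.4°.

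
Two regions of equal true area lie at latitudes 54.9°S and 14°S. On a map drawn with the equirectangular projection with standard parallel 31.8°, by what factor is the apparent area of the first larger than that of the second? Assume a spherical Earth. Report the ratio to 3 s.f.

1.69

With standard parallel φ₀ = 31.8°, the equirectangular projection gives x = Rλ cos φ₀, y = Rφ, so h = 1 and k = cos 31.8° / cos φ.
Areal scale at 54.9°: h·k = 1.000 × 1.478 = 1.478.
Areal scale at 14°: h·k = 1.000 × 0.8759 = 0.8759.
Ratio = 1.478/0.8759 ≈ 1.69.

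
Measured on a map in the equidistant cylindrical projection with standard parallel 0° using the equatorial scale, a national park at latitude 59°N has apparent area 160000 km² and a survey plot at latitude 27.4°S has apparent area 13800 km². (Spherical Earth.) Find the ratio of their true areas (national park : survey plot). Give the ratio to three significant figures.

Plate carrée has h = 1 and k = sec φ, giving areal scale sec φ; true area = (apparent area) · cos φ.
True area of national park: 160000 × cos(59°) = 160000 × 0.5150 = 82410 km².
True area of survey plot: 13800 × cos(27.4°) = 13800 × 0.8878 = 12250 km².
Ratio = 82410 / 12250 ≈ 6.73.

6.73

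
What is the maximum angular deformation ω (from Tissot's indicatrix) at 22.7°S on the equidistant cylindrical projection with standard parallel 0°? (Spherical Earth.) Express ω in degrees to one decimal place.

4.6°

Plate carrée maps x = Rλ, y = Rφ. The meridian scale is h = 1 and the parallel scale is k = 1/cos φ = sec φ.
At 22.7°: h = 1.000, k = 1.084; principal scales a = 1.084, b = 1.000.
sin(ω/2) = (a − b)/(a + b) = 0.08397/2.084 = 0.04029, so ω = 2 arcsin(0.04029) ≈ 4.6°.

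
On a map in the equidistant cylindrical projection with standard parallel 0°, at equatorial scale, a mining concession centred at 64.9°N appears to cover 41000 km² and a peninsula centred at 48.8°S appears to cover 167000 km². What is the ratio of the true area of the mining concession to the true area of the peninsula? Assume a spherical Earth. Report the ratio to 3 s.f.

0.158

On the plate carrée, areal scale = h·k = 1 × sec φ, so true area = apparent × cos φ.
True area of mining concession: 41000 × cos(64.9°) = 41000 × 0.4242 = 17390 km².
True area of peninsula: 167000 × cos(48.8°) = 167000 × 0.6587 = 110000 km².
Ratio = 17390 / 110000 ≈ 0.158.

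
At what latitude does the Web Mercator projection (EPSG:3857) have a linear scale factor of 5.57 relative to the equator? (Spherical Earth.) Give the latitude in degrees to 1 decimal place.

Mercator scale is k = sec φ = 1/cos φ.
1/cos φ = 5.57  ⇒  cos φ = 0.1795  ⇒  φ = arccos(0.1795) ≈ 79.7°.

79.7°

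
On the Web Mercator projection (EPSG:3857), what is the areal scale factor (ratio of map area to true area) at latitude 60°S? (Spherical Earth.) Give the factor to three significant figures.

For Mercator, h = k = sec φ (a conformal cylindrical projection has a single point scale, 1/cos φ).
Areal scale = k² = sec²φ = 1/cos²(60°) = 1/0.5000² = 4.000.

4.00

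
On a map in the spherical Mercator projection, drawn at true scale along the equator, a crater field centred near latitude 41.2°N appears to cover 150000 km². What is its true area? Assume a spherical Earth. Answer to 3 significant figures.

Mercator is conformal, so the point scale is isotropic: h = k = sec φ = 1/cos φ.
Areal scale = k² = sec²φ = 1/cos²(41.2°) = 1/0.7524² = 1.766.
True area = apparent / (areal scale) = 150000 / 1.766 ≈ 84900 km².

84900 km²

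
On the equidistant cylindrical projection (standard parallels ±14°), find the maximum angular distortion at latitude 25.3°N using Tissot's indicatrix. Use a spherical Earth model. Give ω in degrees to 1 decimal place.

The equidistant cylindrical projection with φ₀ = 14° has h = 1 (meridians true) and k = cos φ₀ / cos φ along parallels.
At 25.3°: h = 1.000, k = 1.073; principal scales a = 1.073, b = 1.000.
sin(ω/2) = (a − b)/(a + b) = 0.07324/2.073 = 0.03533, so ω = 2 arcsin(0.03533) ≈ 4.0°.

4.0°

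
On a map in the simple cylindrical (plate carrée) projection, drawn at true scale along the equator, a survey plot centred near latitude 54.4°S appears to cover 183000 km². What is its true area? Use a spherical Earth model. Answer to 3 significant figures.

107000 km²

For the equirectangular projection with φ₀ = 0 (plate carrée), h = 1 along meridians and k = sec φ along parallels.
Areal scale = h·k = 1 × sec φ; at 54.4°, h = 1.000, k = 1.718, so h·k = 1.718.
True area = apparent / (areal scale) = 183000 / 1.718 ≈ 107000 km².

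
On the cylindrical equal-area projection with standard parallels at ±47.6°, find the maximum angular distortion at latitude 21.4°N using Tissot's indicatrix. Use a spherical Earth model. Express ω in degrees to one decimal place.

36.3°

Cylindrical equal-area (φ₀ = 47.6°): h = cos φ / cos 47.6° along meridians, k = cos 47.6° / cos φ along parallels; h·k = 1.
At 21.4°: h = 1.381, k = 0.7242; principal scales a = 1.381, b = 0.7242.
sin(ω/2) = (a − b)/(a + b) = 0.6565/2.105 = 0.3119, so ω = 2 arcsin(0.3119) ≈ 36.3°.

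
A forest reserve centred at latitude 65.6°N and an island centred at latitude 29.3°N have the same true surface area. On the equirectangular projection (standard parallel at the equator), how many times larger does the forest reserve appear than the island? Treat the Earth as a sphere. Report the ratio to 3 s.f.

Plate carrée maps x = Rλ, y = Rφ. The meridian scale is h = 1 and the parallel scale is k = 1/cos φ = sec φ.
Areal scale at 65.6°: h·k = 1.000 × 2.421 = 2.421.
Areal scale at 29.3°: h·k = 1.000 × 1.147 = 1.147.
Ratio = 2.421/1.147 ≈ 2.11.

2.11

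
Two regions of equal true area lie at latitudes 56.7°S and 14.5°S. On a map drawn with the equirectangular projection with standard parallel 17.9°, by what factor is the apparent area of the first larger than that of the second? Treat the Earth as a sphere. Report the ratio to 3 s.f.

The equidistant cylindrical projection with φ₀ = 17.9° has h = 1 (meridians true) and k = cos φ₀ / cos φ along parallels.
Areal scale at 56.7°: h·k = 1.000 × 1.733 = 1.733.
Areal scale at 14.5°: h·k = 1.000 × 0.9829 = 0.9829.
Ratio = 1.733/0.9829 ≈ 1.76.

1.76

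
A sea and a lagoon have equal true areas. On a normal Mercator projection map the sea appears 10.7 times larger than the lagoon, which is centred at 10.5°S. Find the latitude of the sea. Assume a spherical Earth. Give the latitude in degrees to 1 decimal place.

On Mercator, (apparent₁)/(apparent₂) = sec²φ₁ / sec²φ₂ when true areas are equal.
cos²φ₂ / cos²φ₁ = 10.7  ⇒  cos φ₁ = cos 10.5° / √10.7 = 0.9833/3.271 = 0.3006.
φ₁ = arccos(0.3006) ≈ 72.5°.

72.5°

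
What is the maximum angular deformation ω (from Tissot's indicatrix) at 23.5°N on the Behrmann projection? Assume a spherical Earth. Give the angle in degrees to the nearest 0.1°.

The Behrmann projection is cylindrical equal-area with φ₀ = 30°. Cylindrical equal-area (φ₀ = 30°): h = cos φ / cos 30° along meridians, k = cos 30° / cos φ along parallels; h·k = 1.
At 23.5°: h = 1.059, k = 0.9443; principal scales a = 1.059, b = 0.9443.
sin(ω/2) = (a − b)/(a + b) = 0.1146/2.003 = 0.05720, so ω = 2 arcsin(0.05720) ≈ 6.6°.

6.6°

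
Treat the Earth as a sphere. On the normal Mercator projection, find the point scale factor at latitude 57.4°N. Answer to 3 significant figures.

1.86

For Mercator, h = k = sec φ (a conformal cylindrical projection has a single point scale, 1/cos φ).
k = 1/cos 57.4° = 1/0.5388 = 1.856.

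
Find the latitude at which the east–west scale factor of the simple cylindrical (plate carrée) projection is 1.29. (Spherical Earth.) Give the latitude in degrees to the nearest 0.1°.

39.2°

Plate carrée: h = 1, k = sec φ along parallels.
sec φ = 1.29  ⇒  cos φ = 0.7752  ⇒  φ ≈ 39.2°.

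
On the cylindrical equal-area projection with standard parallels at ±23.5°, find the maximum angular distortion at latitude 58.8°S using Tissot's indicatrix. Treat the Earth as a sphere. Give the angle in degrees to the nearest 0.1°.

62.2°

A cylindrical equal-area projection with standard parallel φ₀ has meridian scale h = cos φ / cos φ₀ and parallel scale k = cos φ₀ / cos φ (so areas are preserved, h·k = 1).
At 58.8°: h = 0.5649, k = 1.770; principal scales a = 1.770, b = 0.5649.
sin(ω/2) = (a − b)/(a + b) = 1.205/2.335 = 0.5162, so ω = 2 arcsin(0.5162) ≈ 62.2°.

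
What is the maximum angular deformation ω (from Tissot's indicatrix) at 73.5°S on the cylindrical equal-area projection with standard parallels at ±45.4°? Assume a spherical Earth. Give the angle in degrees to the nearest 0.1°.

91.9°

A cylindrical equal-area projection with standard parallel φ₀ has meridian scale h = cos φ / cos φ₀ and parallel scale k = cos φ₀ / cos φ (so areas are preserved, h·k = 1).
At 73.5°: h = 0.4045, k = 2.472; principal scales a = 2.472, b = 0.4045.
sin(ω/2) = (a − b)/(a + b) = 2.068/2.877 = 0.7188, so ω = 2 arcsin(0.7188) ≈ 91.9°.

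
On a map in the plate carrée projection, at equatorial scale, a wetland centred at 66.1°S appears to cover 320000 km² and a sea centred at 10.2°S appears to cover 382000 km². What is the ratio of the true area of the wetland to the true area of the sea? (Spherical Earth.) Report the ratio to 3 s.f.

0.345

On the plate carrée, areal scale = h·k = 1 × sec φ, so true area = apparent × cos φ.
True area of wetland: 320000 × cos(66.1°) = 320000 × 0.4051 = 129600 km².
True area of sea: 382000 × cos(10.2°) = 382000 × 0.9842 = 376000 km².
Ratio = 129600 / 376000 ≈ 0.345.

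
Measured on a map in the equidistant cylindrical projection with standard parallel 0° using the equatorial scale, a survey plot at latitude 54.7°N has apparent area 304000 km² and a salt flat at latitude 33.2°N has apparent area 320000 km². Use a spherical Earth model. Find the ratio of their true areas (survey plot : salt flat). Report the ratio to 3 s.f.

0.656

Plate carrée has h = 1 and k = sec φ, giving areal scale sec φ; true area = (apparent area) · cos φ.
True area of survey plot: 304000 × cos(54.7°) = 304000 × 0.5779 = 175700 km².
True area of salt flat: 320000 × cos(33.2°) = 320000 × 0.8368 = 267800 km².
Ratio = 175700 / 267800 ≈ 0.656.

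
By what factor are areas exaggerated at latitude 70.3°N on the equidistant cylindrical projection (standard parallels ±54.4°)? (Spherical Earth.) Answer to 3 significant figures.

1.73

In the equirectangular projection with standard parallel φ₀ = 54.4° (x = Rλ cos φ₀, y = Rφ), meridians are true-scale (h = 1) and the parallel scale is k = cos φ₀ / cos φ.
Areal scale = h·k = 1 × cos φ₀ / cos φ; at 70.3°, h = 1.000, k = 1.727, so h·k = 1.727.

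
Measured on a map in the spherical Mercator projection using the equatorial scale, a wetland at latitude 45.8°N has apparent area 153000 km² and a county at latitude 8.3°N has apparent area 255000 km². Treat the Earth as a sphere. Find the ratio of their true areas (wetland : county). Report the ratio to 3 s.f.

0.298

On Mercator the areal scale is sec²φ, so true area = apparent × cos²φ.
True area of wetland: 153000 × cos²(45.8°) = 153000 × 0.4860 = 74360 km².
True area of county: 255000 × cos²(8.3°) = 255000 × 0.9792 = 249700 km².
Ratio = 74360 / 249700 ≈ 0.298.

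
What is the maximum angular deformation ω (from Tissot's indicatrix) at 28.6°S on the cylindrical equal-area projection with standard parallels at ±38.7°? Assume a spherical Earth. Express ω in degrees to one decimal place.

13.5°

For cylindrical equal-area with standard parallel φ₀, h = cos φ / cos φ₀ and k = cos φ₀ / cos φ, so h·k = 1.
At 28.6°: h = 1.125, k = 0.8889; principal scales a = 1.125, b = 0.8889.
sin(ω/2) = (a − b)/(a + b) = 0.2361/2.014 = 0.1172, so ω = 2 arcsin(0.1172) ≈ 13.5°.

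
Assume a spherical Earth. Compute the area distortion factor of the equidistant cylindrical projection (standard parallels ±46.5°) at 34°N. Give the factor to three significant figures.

0.830

In the equirectangular projection with standard parallel φ₀ = 46.5° (x = Rλ cos φ₀, y = Rφ), meridians are true-scale (h = 1) and the parallel scale is k = cos φ₀ / cos φ.
Areal scale = h·k = 1 × cos φ₀ / cos φ; at 34°, h = 1.000, k = 0.8303, so h·k = 0.8303.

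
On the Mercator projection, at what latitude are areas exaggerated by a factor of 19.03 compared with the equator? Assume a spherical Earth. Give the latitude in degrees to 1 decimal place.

76.7°

Mercator areal scale is sec²φ.
sec²φ = 19.03  ⇒  cos²φ = 0.05255  ⇒  cos φ = 0.2292.
φ = arccos(0.2292) ≈ 76.7°.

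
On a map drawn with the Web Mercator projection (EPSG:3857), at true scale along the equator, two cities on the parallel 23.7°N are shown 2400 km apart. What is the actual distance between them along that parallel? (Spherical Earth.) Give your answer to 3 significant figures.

Mercator is conformal, so the point scale is isotropic: h = k = sec φ = 1/cos φ.
Along the parallel at 23.7°, map distances are exaggerated by k = sec 23.7° = 1.092.
True distance = 2400 / 1.092 = 2400 × cos 23.7° ≈ 2200 km.

2200 km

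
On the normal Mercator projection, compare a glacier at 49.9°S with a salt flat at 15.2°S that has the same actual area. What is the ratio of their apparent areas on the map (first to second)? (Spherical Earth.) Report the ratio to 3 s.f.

Mercator is conformal with k = sec φ, so areal scale = k² = sec²φ.
At 49.9°: sec²(49.9°) = 1/0.6441² = 2.410.
At 15.2°: sec²(15.2°) = 1/0.9650² = 1.074.
Ratio = 2.410/1.074 = cos²(15.2°)/cos²(49.9°) ≈ 2.24.

2.24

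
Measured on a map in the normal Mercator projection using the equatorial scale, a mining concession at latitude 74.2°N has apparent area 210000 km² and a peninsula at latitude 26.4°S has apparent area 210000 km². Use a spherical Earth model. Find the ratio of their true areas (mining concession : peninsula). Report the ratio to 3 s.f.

Since Mercator area scale is 1/cos²φ, the true area equals the apparent area multiplied by cos²φ.
True area of mining concession: 210000 × cos²(74.2°) = 210000 × 0.07414 = 15570 km².
True area of peninsula: 210000 × cos²(26.4°) = 210000 × 0.8023 = 168500 km².
Ratio = 15570 / 168500 ≈ 0.0924.

0.0924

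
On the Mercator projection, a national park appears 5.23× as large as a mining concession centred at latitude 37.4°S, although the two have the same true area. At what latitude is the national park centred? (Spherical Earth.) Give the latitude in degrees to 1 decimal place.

For equal true areas on Mercator, apparent areas scale as sec²φ, so the ratio is cos²φ₂ / cos²φ₁.
cos²φ₂ / cos²φ₁ = 5.23  ⇒  cos φ₁ = cos 37.4° / √5.23 = 0.7944/2.287 = 0.3474.
φ₁ = arccos(0.3474) ≈ 69.7°.

69.7°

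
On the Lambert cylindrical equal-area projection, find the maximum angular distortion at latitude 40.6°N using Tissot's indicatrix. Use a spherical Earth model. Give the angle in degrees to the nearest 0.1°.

The Lambert cylindrical equal-area projection is the cylindrical equal-area projection with its standard parallel at the equator (φ₀ = 0). A cylindrical equal-area projection with standard parallel φ₀ has meridian scale h = cos φ / cos φ₀ and parallel scale k = cos φ₀ / cos φ (so areas are preserved, h·k = 1).
At 40.6°: h = 0.7593, k = 1.317; principal scales a = 1.317, b = 0.7593.
sin(ω/2) = (a − b)/(a + b) = 0.5578/2.076 = 0.2686, so ω = 2 arcsin(0.2686) ≈ 31.2°.

31.2°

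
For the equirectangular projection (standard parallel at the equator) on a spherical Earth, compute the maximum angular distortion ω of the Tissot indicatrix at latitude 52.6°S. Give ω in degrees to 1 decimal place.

28.3°

In the plate carrée (x = Rλ, y = Rφ), meridians are true-scale (h = 1) and parallels are stretched by k = sec φ.
At 52.6°: h = 1.000, k = 1.646; principal scales a = 1.646, b = 1.000.
sin(ω/2) = (a − b)/(a + b) = 0.6464/2.646 = 0.2443, so ω = 2 arcsin(0.2443) ≈ 28.3°.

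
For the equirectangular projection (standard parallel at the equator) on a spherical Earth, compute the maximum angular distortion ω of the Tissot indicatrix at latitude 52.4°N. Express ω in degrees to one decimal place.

In the plate carrée (x = Rλ, y = Rφ), meridians are true-scale (h = 1) and parallels are stretched by k = sec φ.
At 52.4°: h = 1.000, k = 1.639; principal scales a = 1.639, b = 1.000.
sin(ω/2) = (a − b)/(a + b) = 0.6390/2.639 = 0.2421, so ω = 2 arcsin(0.2421) ≈ 28.0°.

28.0°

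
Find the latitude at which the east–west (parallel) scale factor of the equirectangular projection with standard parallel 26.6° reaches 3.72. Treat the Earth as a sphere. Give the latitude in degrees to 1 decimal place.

76.1°

The equidistant cylindrical projection with φ₀ = 26.6° has h = 1 (meridians true) and k = cos φ₀ / cos φ along parallels.
k = cos φ₀ / cos φ = 3.72  ⇒  cos φ = cos 26.6° / 3.72 = 0.2404.
φ = arccos(0.2404) ≈ 76.1°.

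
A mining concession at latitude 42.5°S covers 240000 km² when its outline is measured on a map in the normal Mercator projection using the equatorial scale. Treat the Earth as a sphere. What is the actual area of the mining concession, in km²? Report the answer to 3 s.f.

130000 km²

The Mercator projection is conformal; its linear scale factor is the same in every direction and equals sec φ = 1/cos φ.
Areal scale = k² = sec²φ = 1/cos²(42.5°) = 1/0.7373² = 1.840.
True area = apparent / (areal scale) = 240000 / 1.840 ≈ 130000 km².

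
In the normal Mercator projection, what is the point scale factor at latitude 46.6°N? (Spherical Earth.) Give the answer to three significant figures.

For Mercator, h = k = sec φ (a conformal cylindrical projection has a single point scale, 1/cos φ).
k = 1/cos 46.6° = 1/0.6871 = 1.455.

1.46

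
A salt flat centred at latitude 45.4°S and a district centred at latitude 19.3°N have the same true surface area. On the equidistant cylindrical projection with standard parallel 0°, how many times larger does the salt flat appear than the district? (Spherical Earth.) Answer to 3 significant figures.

In the plate carrée (x = Rλ, y = Rφ), meridians are true-scale (h = 1) and parallels are stretched by k = sec φ.
Areal scale at 45.4°: h·k = 1.000 × 1.424 = 1.424.
Areal scale at 19.3°: h·k = 1.000 × 1.060 = 1.060.
Ratio = 1.424/1.060 ≈ 1.34.

1.34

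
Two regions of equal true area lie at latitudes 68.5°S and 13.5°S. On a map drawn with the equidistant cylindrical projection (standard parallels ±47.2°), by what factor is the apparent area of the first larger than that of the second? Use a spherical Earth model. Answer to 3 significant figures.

With standard parallel φ₀ = 47.2°, the equirectangular projection gives x = Rλ cos φ₀, y = Rφ, so h = 1 and k = cos 47.2° / cos φ.
Areal scale at 68.5°: h·k = 1.000 × 1.854 = 1.854.
Areal scale at 13.5°: h·k = 1.000 × 0.6987 = 0.6987.
Ratio = 1.854/0.6987 ≈ 2.65.

2.65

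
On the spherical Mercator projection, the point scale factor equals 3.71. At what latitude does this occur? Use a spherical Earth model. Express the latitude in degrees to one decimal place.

74.4°

Mercator scale is k = sec φ = 1/cos φ.
1/cos φ = 3.71  ⇒  cos φ = 0.2695  ⇒  φ = arccos(0.2695) ≈ 74.4°.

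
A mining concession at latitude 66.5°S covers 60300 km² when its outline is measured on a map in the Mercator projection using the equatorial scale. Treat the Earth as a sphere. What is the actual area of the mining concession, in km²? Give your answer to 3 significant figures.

9590 km²

The Mercator projection is conformal; its linear scale factor is the same in every direction and equals sec φ = 1/cos φ.
Areal scale = k² = sec²φ = 1/cos²(66.5°) = 1/0.3987² = 6.289.
True area = apparent / (areal scale) = 60300 / 6.289 ≈ 9590 km².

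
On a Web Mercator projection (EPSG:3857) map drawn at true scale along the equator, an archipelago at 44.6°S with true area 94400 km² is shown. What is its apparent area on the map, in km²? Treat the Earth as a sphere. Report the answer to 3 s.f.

Mercator is conformal, so the point scale is isotropic: h = k = sec φ = 1/cos φ.
Areal scale = k² = sec²φ = 1/cos²(44.6°) = 1/0.7120² = 1.972.
Apparent area = 94400 × 1.972 ≈ 186000 km².

186000 km²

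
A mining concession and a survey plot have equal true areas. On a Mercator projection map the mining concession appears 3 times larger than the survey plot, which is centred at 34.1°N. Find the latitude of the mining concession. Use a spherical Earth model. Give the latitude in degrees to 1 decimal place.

61.4°

On Mercator, (apparent₁)/(apparent₂) = sec²φ₁ / sec²φ₂ when true areas are equal.
cos²φ₂ / cos²φ₁ = 3  ⇒  cos φ₁ = cos 34.1° / √3 = 0.8281/1.732 = 0.4781.
φ₁ = arccos(0.4781) ≈ 61.4°.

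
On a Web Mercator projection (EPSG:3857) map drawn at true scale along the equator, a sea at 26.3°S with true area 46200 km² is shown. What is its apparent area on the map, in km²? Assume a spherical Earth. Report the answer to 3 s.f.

Mercator is conformal, so the point scale is isotropic: h = k = sec φ = 1/cos φ.
Areal scale = k² = sec²φ = 1/cos²(26.3°) = 1/0.8965² = 1.244.
Apparent area = 46200 × 1.244 ≈ 57500 km².

57500 km²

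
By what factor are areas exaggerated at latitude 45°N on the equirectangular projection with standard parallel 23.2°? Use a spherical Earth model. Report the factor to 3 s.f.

In the equirectangular projection with standard parallel φ₀ = 23.2° (x = Rλ cos φ₀, y = Rφ), meridians are true-scale (h = 1) and the parallel scale is k = cos φ₀ / cos φ.
Areal scale = h·k = 1 × cos φ₀ / cos φ; at 45°, h = 1.000, k = 1.300, so h·k = 1.300.

1.30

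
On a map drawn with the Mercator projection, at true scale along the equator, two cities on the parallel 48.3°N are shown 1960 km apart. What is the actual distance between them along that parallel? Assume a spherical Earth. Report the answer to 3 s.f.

Mercator is conformal, so the point scale is isotropic: h = k = sec φ = 1/cos φ.
Along the parallel at 48.3°, map distances are exaggerated by k = sec 48.3° = 1.503.
True distance = 1960 / 1.503 = 1960 × cos 48.3° ≈ 1300 km.

1300 km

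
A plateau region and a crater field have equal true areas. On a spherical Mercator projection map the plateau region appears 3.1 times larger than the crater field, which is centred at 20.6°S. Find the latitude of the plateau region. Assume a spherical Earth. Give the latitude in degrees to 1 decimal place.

For equal true areas on Mercator, apparent areas scale as sec²φ, so the ratio is cos²φ₂ / cos²φ₁.
cos²φ₂ / cos²φ₁ = 3.1  ⇒  cos φ₁ = cos 20.6° / √3.1 = 0.9361/1.761 = 0.5316.
φ₁ = arccos(0.5316) ≈ 57.9°.

57.9°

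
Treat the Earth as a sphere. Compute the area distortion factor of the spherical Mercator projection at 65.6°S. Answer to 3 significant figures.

The Mercator projection is conformal; its linear scale factor is the same in every direction and equals sec φ = 1/cos φ.
Areal scale = k² = sec²φ = 1/cos²(65.6°) = 1/0.4131² = 5.860.

5.86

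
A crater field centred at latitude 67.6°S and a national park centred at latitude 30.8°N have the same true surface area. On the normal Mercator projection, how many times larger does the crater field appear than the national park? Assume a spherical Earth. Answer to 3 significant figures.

5.08

Mercator is conformal with k = sec φ, so areal scale = k² = sec²φ.
At 67.6°: sec²(67.6°) = 1/0.3811² = 6.886.
At 30.8°: sec²(30.8°) = 1/0.8590² = 1.355.
Ratio = 6.886/1.355 = cos²(30.8°)/cos²(67.6°) ≈ 5.08.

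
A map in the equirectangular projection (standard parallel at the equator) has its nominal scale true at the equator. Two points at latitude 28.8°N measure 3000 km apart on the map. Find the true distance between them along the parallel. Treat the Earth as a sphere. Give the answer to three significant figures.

For the equirectangular projection with φ₀ = 0 (plate carrée), h = 1 along meridians and k = sec φ along parallels.
Along the parallel at 28.8°, map distances are exaggerated by k = sec 28.8° = 1.141.
True distance = 3000 / 1.141 = 3000 × cos 28.8° ≈ 2630 km.

2630 km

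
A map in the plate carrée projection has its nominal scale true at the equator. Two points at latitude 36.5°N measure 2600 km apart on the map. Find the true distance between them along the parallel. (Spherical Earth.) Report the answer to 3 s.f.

2090 km

Plate carrée maps x = Rλ, y = Rφ. The meridian scale is h = 1 and the parallel scale is k = 1/cos φ = sec φ.
Along the parallel at 36.5°, map distances are exaggerated by k = sec 36.5° = 1.244.
True distance = 2600 / 1.244 = 2600 × cos 36.5° ≈ 2090 km.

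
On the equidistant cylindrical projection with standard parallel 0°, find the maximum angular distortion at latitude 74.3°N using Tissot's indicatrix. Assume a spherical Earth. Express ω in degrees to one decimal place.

70.1°

In the plate carrée (x = Rλ, y = Rφ), meridians are true-scale (h = 1) and parallels are stretched by k = sec φ.
At 74.3°: h = 1.000, k = 3.695; principal scales a = 3.695, b = 1.000.
sin(ω/2) = (a − b)/(a + b) = 2.695/4.695 = 0.5741, so ω = 2 arcsin(0.5741) ≈ 70.1°.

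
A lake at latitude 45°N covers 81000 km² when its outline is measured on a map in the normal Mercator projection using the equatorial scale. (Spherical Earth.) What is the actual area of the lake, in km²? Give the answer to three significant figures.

40500 km²

The Mercator projection is conformal; its linear scale factor is the same in every direction and equals sec φ = 1/cos φ.
Areal scale = k² = sec²φ = 1/cos²(45°) = 1/0.7071² = 2.000.
True area = apparent / (areal scale) = 81000 / 2.000 ≈ 40500 km².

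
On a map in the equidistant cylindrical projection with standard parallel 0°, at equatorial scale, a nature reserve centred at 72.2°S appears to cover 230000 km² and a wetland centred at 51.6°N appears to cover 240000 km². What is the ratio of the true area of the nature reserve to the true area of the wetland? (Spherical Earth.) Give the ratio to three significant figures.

On the plate carrée, areal scale = h·k = 1 × sec φ, so true area = apparent × cos φ.
True area of nature reserve: 230000 × cos(72.2°) = 230000 × 0.3057 = 70310 km².
True area of wetland: 240000 × cos(51.6°) = 240000 × 0.6211 = 149100 km².
Ratio = 70310 / 149100 ≈ 0.472.

0.472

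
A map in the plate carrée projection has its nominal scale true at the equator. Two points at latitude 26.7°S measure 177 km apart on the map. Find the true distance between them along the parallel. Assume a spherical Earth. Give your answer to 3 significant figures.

158 km

In the plate carrée (x = Rλ, y = Rφ), meridians are true-scale (h = 1) and parallels are stretched by k = sec φ.
Along the parallel at 26.7°, map distances are exaggerated by k = sec 26.7° = 1.119.
True distance = 177 / 1.119 = 177 × cos 26.7° ≈ 158 km.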